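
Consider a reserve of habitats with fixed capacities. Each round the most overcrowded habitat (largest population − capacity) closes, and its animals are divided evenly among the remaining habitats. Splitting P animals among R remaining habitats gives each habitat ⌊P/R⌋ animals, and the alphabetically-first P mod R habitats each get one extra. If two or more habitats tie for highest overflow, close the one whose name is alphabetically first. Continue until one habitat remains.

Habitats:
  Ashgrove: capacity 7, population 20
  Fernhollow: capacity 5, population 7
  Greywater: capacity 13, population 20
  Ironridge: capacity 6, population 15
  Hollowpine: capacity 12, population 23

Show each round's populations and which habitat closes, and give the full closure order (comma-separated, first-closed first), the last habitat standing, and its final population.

Closure order: Ashgrove, Hollowpine, Ironridge, Greywater
Last habitat: Fernhollow with 85 animals

Round 1: Ashgrove=20 Fernhollow=7 Greywater=20 Hollowpine=23 Ironridge=15 → close Ashgrove (overflow 13)
  20÷4 = 5 each, +1 to first 0
Round 2: Fernhollow=12 Greywater=25 Hollowpine=28 Ironridge=20 → close Hollowpine (overflow 16)
  28÷3 = 9 each, +1 to first 1
Round 3: Fernhollow=22 Greywater=34 Ironridge=29 → close Ironridge (overflow 23)
  29÷2 = 14 each, +1 to first 1
Round 4: Fernhollow=37 Greywater=48 → close Greywater (overflow 35)
  48÷1 = 48 each, +1 to first 0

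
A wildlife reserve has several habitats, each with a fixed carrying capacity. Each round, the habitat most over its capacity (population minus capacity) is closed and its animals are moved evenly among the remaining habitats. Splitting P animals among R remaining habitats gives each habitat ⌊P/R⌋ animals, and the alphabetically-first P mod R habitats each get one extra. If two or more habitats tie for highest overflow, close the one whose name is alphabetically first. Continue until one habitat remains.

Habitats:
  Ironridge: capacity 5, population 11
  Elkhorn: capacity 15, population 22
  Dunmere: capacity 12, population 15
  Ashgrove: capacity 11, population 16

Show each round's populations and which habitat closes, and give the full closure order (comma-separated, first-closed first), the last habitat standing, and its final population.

Closure order: Elkhorn, Ashgrove, Ironridge
Last habitat: Dunmere with 64 animals

Round 1: Ashgrove=16 Dunmere=15 Elkhorn=22 Ironridge=11 → close Elkhorn (overflow 7)
  22÷3 = 7 each, +1 to first 1
Round 2: Ashgrove=24 Dunmere=22 Ironridge=18 → close Ashgrove (overflow 13)
  24÷2 = 12 each, +1 to first 0
Round 3: Dunmere=34 Ironridge=30 → close Ironridge (overflow 25)
  30÷1 = 30 each, +1 to first 0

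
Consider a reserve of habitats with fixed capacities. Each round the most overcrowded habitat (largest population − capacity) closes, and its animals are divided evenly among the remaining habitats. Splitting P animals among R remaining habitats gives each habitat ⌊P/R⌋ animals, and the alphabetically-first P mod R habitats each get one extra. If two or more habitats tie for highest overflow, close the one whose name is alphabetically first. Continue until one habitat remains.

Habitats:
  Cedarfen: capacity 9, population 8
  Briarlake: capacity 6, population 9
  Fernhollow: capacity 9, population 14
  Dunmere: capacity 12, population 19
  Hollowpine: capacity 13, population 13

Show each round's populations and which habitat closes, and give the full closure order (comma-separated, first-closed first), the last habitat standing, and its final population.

Round 1: Briarlake=9 Cedarfen=8 Dunmere=19 Fernhollow=14 Hollowpine=13 → close Dunmere (overflow 7)
  19÷4 = 4 each, +1 to first 3
Round 2: Briarlake=14 Cedarfen=13 Fernhollow=19 Hollowpine=17 → close Fernhollow (overflow 10)
  19÷3 = 6 each, +1 to first 1
Round 3: Briarlake=21 Cedarfen=19 Hollowpine=23 → close Briarlake (overflow 15)
  21÷2 = 10 each, +1 to first 1
Round 4: Cedarfen=30 Hollowpine=33 → close Cedarfen (overflow 21)
  30÷1 = 30 each, +1 to first 0

Closure order: Dunmere, Fernhollow, Briarlake, Cedarfen
Last habitat: Hollowpine with 63 animals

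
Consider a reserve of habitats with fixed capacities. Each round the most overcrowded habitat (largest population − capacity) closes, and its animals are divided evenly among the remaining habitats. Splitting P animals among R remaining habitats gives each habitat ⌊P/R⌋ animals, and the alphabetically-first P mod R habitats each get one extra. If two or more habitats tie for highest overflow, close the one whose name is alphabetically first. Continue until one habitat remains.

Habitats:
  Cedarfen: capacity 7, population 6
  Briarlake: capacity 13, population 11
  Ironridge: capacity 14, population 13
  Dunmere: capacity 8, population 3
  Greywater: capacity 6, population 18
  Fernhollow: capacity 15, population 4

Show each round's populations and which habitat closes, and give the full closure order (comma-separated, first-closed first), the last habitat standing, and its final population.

Round 1: Briarlake=11 Cedarfen=6 Dunmere=3 Fernhollow=4 Greywater=18 Ironridge=13 → close Greywater (overflow 12)
  18÷5 = 3 each, +1 to first 3
Round 2: Briarlake=15 Cedarfen=10 Dunmere=7 Fernhollow=7 Ironridge=16 → close Cedarfen (overflow 3)
  10÷4 = 2 each, +1 to first 2
Round 3: Briarlake=18 Dunmere=10 Fernhollow=9 Ironridge=18 → close Briarlake (overflow 5)
  18÷3 = 6 each, +1 to first 0
Round 4: Dunmere=16 Fernhollow=15 Ironridge=24 → close Ironridge (overflow 10)
  24÷2 = 12 each, +1 to first 0
Round 5: Dunmere=28 Fernhollow=27 → close Dunmere (overflow 20)
  28÷1 = 28 each, +1 to first 0

Closure order: Greywater, Cedarfen, Briarlake, Ironridge, Dunmere
Last habitat: Fernhollow with 55 animals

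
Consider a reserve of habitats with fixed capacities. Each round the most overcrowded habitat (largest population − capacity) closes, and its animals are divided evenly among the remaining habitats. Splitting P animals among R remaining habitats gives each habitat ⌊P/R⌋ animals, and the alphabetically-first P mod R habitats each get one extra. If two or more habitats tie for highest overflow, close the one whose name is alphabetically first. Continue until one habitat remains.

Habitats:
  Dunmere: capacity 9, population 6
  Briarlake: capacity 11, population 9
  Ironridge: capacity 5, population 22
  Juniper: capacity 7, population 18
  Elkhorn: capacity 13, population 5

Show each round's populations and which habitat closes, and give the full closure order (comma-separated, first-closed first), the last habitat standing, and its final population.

Closure order: Ironridge, Juniper, Briarlake, Dunmere
Last habitat: Elkhorn with 60 animals

Round 1: Briarlake=9 Dunmere=6 Elkhorn=5 Ironridge=22 Juniper=18 → close Ironridge (overflow 17)
  22÷4 = 5 each, +1 to first 2
Round 2: Briarlake=15 Dunmere=12 Elkhorn=10 Juniper=23 → close Juniper (overflow 16)
  23÷3 = 7 each, +1 to first 2
Round 3: Briarlake=23 Dunmere=20 Elkhorn=17 → close Briarlake (overflow 12)
  23÷2 = 11 each, +1 to first 1
Round 4: Dunmere=32 Elkhorn=28 → close Dunmere (overflow 23)
  32÷1 = 32 each, +1 to first 0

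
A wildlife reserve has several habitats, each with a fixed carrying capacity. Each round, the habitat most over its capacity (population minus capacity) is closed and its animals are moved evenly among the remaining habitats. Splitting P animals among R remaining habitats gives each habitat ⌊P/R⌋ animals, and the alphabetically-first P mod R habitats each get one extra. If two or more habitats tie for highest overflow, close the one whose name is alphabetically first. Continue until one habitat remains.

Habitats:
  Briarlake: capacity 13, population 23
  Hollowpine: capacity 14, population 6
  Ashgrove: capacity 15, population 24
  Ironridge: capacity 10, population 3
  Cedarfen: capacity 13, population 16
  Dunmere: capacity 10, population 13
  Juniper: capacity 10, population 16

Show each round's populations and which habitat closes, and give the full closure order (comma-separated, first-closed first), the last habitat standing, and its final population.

Round 1: Ashgrove=24 Briarlake=23 Cedarfen=16 Dunmere=13 Hollowpine=6 Ironridge=3 Juniper=16 → close Briarlake (overflow 10)
  23÷6 = 3 each, +1 to first 5
Round 2: Ashgrove=28 Cedarfen=20 Dunmere=17 Hollowpine=10 Ironridge=7 Juniper=19 → close Ashgrove (overflow 13)
  28÷5 = 5 each, +1 to first 3
Round 3: Cedarfen=26 Dunmere=23 Hollowpine=16 Ironridge=12 Juniper=24 → close Juniper (overflow 14)
  24÷4 = 6 each, +1 to first 0
Round 4: Cedarfen=32 Dunmere=29 Hollowpine=22 Ironridge=18 → close Cedarfen (overflow 19)
  32÷3 = 10 each, +1 to first 2
Round 5: Dunmere=40 Hollowpine=33 Ironridge=28 → close Dunmere (overflow 30)
  40÷2 = 20 each, +1 to first 0
Round 6: Hollowpine=53 Ironridge=48 → close Hollowpine (overflow 39)
  53÷1 = 53 each, +1 to first 0

Closure order: Briarlake, Ashgrove, Juniper, Cedarfen, Dunmere, Hollowpine
Last habitat: Ironridge with 101 animals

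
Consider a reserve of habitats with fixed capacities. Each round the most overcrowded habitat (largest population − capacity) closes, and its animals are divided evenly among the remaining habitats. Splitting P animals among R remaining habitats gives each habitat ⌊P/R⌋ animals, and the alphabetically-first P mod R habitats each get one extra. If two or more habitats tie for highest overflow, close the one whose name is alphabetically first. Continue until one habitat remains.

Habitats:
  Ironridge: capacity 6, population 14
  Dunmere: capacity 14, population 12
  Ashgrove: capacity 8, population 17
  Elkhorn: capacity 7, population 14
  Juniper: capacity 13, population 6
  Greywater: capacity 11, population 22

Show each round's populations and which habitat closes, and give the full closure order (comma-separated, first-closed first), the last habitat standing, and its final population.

Closure order: Greywater, Ashgrove, Elkhorn, Ironridge, Dunmere
Last habitat: Juniper with 85 animals

Round 1: Ashgrove=17 Dunmere=12 Elkhorn=14 Greywater=22 Ironridge=14 Juniper=6 → close Greywater (overflow 11)
  22÷5 = 4 each, +1 to first 2
Round 2: Ashgrove=22 Dunmere=17 Elkhorn=18 Ironridge=18 Juniper=10 → close Ashgrove (overflow 14)
  22÷4 = 5 each, +1 to first 2
Round 3: Dunmere=23 Elkhorn=24 Ironridge=23 Juniper=15 → close Elkhorn (overflow 17)
  24÷3 = 8 each, +1 to first 0
Round 4: Dunmere=31 Ironridge=31 Juniper=23 → close Ironridge (overflow 25)
  31÷2 = 15 each, +1 to first 1
Round 5: Dunmere=47 Juniper=38 → close Dunmere (overflow 33)
  47÷1 = 47 each, +1 to first 0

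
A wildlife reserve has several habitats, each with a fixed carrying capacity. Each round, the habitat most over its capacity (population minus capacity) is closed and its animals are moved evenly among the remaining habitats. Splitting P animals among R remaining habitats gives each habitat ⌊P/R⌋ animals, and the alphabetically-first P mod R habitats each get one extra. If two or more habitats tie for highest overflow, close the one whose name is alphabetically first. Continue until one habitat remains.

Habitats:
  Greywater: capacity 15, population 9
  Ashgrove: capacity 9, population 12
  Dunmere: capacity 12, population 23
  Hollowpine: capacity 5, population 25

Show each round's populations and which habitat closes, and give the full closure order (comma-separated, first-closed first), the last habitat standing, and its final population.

Round 1: Ashgrove=12 Dunmere=23 Greywater=9 Hollowpine=25 → close Hollowpine (overflow 20)
  25÷3 = 8 each, +1 to first 1
Round 2: Ashgrove=21 Dunmere=31 Greywater=17 → close Dunmere (overflow 19)
  31÷2 = 15 each, +1 to first 1
Round 3: Ashgrove=37 Greywater=32 → close Ashgrove (overflow 28)
  37÷1 = 37 each, +1 to first 0

Closure order: Hollowpine, Dunmere, Ashgrove
Last habitat: Greywater with 69 animals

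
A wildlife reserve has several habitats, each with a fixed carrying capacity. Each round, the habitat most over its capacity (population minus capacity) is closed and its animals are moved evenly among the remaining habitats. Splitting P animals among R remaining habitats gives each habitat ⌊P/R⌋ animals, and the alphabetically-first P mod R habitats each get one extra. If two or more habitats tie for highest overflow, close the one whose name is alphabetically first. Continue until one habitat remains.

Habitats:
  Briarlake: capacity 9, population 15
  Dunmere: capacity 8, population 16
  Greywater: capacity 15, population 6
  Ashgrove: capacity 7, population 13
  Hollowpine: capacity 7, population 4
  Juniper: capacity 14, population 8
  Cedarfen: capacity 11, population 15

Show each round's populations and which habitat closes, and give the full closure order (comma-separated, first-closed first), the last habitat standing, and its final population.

Closure order: Dunmere, Ashgrove, Briarlake, Cedarfen, Hollowpine, Greywater
Last habitat: Juniper with 77 animals

Round 1: Ashgrove=13 Briarlake=15 Cedarfen=15 Dunmere=16 Greywater=6 Hollowpine=4 Juniper=8 → close Dunmere (overflow 8)
  16÷6 = 2 each, +1 to first 4
Round 2: Ashgrove=16 Briarlake=18 Cedarfen=18 Greywater=9 Hollowpine=6 Juniper=10 → close Ashgrove (overflow 9)
  16÷5 = 3 each, +1 to first 1
Round 3: Briarlake=22 Cedarfen=21 Greywater=12 Hollowpine=9 Juniper=13 → close Briarlake (overflow 13)
  22÷4 = 5 each, +1 to first 2
Round 4: Cedarfen=27 Greywater=18 Hollowpine=14 Juniper=18 → close Cedarfen (overflow 16)
  27÷3 = 9 each, +1 to first 0
Round 5: Greywater=27 Hollowpine=23 Juniper=27 → close Hollowpine (overflow 16)
  23÷2 = 11 each, +1 to first 1
Round 6: Greywater=39 Juniper=38 → close Greywater (overflow 24)
  39÷1 = 39 each, +1 to first 0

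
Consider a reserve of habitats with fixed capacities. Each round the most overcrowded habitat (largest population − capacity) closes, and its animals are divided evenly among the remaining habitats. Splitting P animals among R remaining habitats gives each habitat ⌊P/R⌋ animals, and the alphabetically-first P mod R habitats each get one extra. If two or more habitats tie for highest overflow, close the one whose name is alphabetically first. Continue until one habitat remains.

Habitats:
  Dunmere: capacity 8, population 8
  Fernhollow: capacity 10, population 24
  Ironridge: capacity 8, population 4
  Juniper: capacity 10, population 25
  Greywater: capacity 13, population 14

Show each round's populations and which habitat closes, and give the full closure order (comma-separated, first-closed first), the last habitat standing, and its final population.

Round 1: Dunmere=8 Fernhollow=24 Greywater=14 Ironridge=4 Juniper=25 → close Juniper (overflow 15)
  25÷4 = 6 each, +1 to first 1
Round 2: Dunmere=15 Fernhollow=30 Greywater=20 Ironridge=10 → close Fernhollow (overflow 20)
  30÷3 = 10 each, +1 to first 0
Round 3: Dunmere=25 Greywater=30 Ironridge=20 → close Dunmere (overflow 17)
  25÷2 = 12 each, +1 to first 1
Round 4: Greywater=43 Ironridge=32 → close Greywater (overflow 30)
  43÷1 = 43 each, +1 to first 0

Closure order: Juniper, Fernhollow, Dunmere, Greywater
Last habitat: Ironridge with 75 animals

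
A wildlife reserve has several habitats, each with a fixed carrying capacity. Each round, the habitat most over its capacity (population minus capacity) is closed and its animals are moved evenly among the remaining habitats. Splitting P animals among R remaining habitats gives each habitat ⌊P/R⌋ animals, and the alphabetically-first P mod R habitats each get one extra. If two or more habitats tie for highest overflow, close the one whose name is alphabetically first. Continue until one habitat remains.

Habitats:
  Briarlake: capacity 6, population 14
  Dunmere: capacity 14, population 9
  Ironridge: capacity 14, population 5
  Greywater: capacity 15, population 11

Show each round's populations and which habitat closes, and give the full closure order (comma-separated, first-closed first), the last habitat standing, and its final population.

Closure order: Briarlake, Greywater, Dunmere
Last habitat: Ironridge with 39 animals

Round 1: Briarlake=14 Dunmere=9 Greywater=11 Ironridge=5 → close Briarlake (overflow 8)
  14÷3 = 4 each, +1 to first 2
Round 2: Dunmere=14 Greywater=16 Ironridge=9 → close Greywater (overflow 1)
  16÷2 = 8 each, +1 to first 0
Round 3: Dunmere=22 Ironridge=17 → close Dunmere (overflow 8)
  22÷1 = 22 each, +1 to first 0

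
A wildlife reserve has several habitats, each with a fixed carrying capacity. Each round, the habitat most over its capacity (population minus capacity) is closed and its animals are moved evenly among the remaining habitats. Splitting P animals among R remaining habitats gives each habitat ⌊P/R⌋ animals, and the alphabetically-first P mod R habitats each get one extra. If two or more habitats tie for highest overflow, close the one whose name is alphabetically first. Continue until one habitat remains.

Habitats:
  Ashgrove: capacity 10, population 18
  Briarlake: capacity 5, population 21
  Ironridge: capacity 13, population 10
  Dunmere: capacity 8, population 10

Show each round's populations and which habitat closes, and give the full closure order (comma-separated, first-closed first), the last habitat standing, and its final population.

Round 1: Ashgrove=18 Briarlake=21 Dunmere=10 Ironridge=10 → close Briarlake (overflow 16)
  21÷3 = 7 each, +1 to first 0
Round 2: Ashgrove=25 Dunmere=17 Ironridge=17 → close Ashgrove (overflow 15)
  25÷2 = 12 each, +1 to first 1
Round 3: Dunmere=30 Ironridge=29 → close Dunmere (overflow 22)
  30÷1 = 30 each, +1 to first 0

Closure order: Briarlake, Ashgrove, Dunmere
Last habitat: Ironridge with 59 animals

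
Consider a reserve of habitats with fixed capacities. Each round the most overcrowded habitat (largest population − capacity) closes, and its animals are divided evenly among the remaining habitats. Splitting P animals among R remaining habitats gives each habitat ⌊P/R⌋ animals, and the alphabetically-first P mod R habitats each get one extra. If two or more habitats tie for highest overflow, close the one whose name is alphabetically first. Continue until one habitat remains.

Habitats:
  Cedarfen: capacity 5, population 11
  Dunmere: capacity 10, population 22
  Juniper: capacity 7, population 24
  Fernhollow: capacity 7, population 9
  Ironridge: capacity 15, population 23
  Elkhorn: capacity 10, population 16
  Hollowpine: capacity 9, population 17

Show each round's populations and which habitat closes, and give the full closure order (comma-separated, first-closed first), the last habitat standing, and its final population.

Round 1: Cedarfen=11 Dunmere=22 Elkhorn=16 Fernhollow=9 Hollowpine=17 Ironridge=23 Juniper=24 → close Juniper (overflow 17)
  24÷6 = 4 each, +1 to first 0
Round 2: Cedarfen=15 Dunmere=26 Elkhorn=20 Fernhollow=13 Hollowpine=21 Ironridge=27 → close Dunmere (overflow 16)
  26÷5 = 5 each, +1 to first 1
Round 3: Cedarfen=21 Elkhorn=25 Fernhollow=18 Hollowpine=26 Ironridge=32 → close Hollowpine (overflow 17)
  26÷4 = 6 each, +1 to first 2
Round 4: Cedarfen=28 Elkhorn=32 Fernhollow=24 Ironridge=38 → close Cedarfen (overflow 23)
  28÷3 = 9 each, +1 to first 1
Round 5: Elkhorn=42 Fernhollow=33 Ironridge=47 → close Elkhorn (overflow 32)
  42÷2 = 21 each, +1 to first 0
Round 6: Fernhollow=54 Ironridge=68 → close Ironridge (overflow 53)
  68÷1 = 68 each, +1 to first 0

Closure order: Juniper, Dunmere, Hollowpine, Cedarfen, Elkhorn, Ironridge
Last habitat: Fernhollow with 122 animals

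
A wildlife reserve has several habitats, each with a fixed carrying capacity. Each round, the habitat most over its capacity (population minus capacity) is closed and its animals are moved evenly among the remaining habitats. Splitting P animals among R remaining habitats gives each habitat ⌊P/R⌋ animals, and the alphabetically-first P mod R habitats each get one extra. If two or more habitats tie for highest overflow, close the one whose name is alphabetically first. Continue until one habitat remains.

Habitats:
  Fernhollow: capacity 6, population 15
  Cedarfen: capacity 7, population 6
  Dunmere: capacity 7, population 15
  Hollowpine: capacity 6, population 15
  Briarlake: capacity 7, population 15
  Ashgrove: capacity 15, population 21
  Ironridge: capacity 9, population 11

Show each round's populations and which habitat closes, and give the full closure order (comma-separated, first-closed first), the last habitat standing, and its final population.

Closure order: Fernhollow, Briarlake, Dunmere, Ashgrove, Hollowpine, Cedarfen
Last habitat: Ironridge with 98 animals

Round 1: Ashgrove=21 Briarlake=15 Cedarfen=6 Dunmere=15 Fernhollow=15 Hollowpine=15 Ironridge=11 → close Fernhollow (overflow 9)
  15÷6 = 2 each, +1 to first 3
Round 2: Ashgrove=24 Briarlake=18 Cedarfen=9 Dunmere=17 Hollowpine=17 Ironridge=13 → close Briarlake (overflow 11)
  18÷5 = 3 each, +1 to first 3
Round 3: Ashgrove=28 Cedarfen=13 Dunmere=21 Hollowpine=20 Ironridge=16 → close Dunmere (overflow 14)
  21÷4 = 5 each, +1 to first 1
Round 4: Ashgrove=34 Cedarfen=18 Hollowpine=25 Ironridge=21 → close Ashgrove (overflow 19)
  34÷3 = 11 each, +1 to first 1
Round 5: Cedarfen=30 Hollowpine=36 Ironridge=32 → close Hollowpine (overflow 30)
  36÷2 = 18 each, +1 to first 0
Round 6: Cedarfen=48 Ironridge=50 → close Cedarfen (overflow 41)
  48÷1 = 48 each, +1 to first 0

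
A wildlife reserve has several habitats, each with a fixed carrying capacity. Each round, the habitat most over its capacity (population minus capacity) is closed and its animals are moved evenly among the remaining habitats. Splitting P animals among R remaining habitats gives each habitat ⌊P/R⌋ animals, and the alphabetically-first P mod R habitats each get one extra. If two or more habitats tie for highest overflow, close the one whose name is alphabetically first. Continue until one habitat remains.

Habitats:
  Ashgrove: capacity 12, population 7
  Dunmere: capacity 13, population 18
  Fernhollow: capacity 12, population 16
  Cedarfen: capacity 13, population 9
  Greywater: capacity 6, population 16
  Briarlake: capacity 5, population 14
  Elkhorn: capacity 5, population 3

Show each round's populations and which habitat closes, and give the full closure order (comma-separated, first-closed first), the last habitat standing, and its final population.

Round 1: Ashgrove=7 Briarlake=14 Cedarfen=9 Dunmere=18 Elkhorn=3 Fernhollow=16 Greywater=16 → close Greywater (overflow 10)
  16÷6 = 2 each, +1 to first 4
Round 2: Ashgrove=10 Briarlake=17 Cedarfen=12 Dunmere=21 Elkhorn=5 Fernhollow=18 → close Briarlake (overflow 12)
  17÷5 = 3 each, +1 to first 2
Round 3: Ashgrove=14 Cedarfen=16 Dunmere=24 Elkhorn=8 Fernhollow=21 → close Dunmere (overflow 11)
  24÷4 = 6 each, +1 to first 0
Round 4: Ashgrove=20 Cedarfen=22 Elkhorn=14 Fernhollow=27 → close Fernhollow (overflow 15)
  27÷3 = 9 each, +1 to first 0
Round 5: Ashgrove=29 Cedarfen=31 Elkhorn=23 → close Cedarfen (overflow 18)
  31÷2 = 15 each, +1 to first 1
Round 6: Ashgrove=45 Elkhorn=38 → close Ashgrove (overflow 33)
  45÷1 = 45 each, +1 to first 0

Closure order: Greywater, Briarlake, Dunmere, Fernhollow, Cedarfen, Ashgrove
Last habitat: Elkhorn with 83 animals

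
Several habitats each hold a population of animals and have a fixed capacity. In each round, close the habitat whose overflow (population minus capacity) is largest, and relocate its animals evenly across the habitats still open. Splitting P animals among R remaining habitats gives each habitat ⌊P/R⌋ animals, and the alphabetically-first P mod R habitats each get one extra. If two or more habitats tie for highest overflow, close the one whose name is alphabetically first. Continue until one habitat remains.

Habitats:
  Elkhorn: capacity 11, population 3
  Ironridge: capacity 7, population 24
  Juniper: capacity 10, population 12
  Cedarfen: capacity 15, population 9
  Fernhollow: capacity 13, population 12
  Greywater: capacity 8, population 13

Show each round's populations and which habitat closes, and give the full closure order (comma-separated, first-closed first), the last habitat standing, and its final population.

Round 1: Cedarfen=9 Elkhorn=3 Fernhollow=12 Greywater=13 Ironridge=24 Juniper=12 → close Ironridge (overflow 17)
  24÷5 = 4 each, +1 to first 4
Round 2: Cedarfen=14 Elkhorn=8 Fernhollow=17 Greywater=18 Juniper=16 → close Greywater (overflow 10)
  18÷4 = 4 each, +1 to first 2
Round 3: Cedarfen=19 Elkhorn=13 Fernhollow=21 Juniper=20 → close Juniper (overflow 10)
  20÷3 = 6 each, +1 to first 2
Round 4: Cedarfen=26 Elkhorn=20 Fernhollow=27 → close Fernhollow (overflow 14)
  27÷2 = 13 each, +1 to first 1
Round 5: Cedarfen=40 Elkhorn=33 → close Cedarfen (overflow 25)
  40÷1 = 40 each, +1 to first 0

Closure order: Ironridge, Greywater, Juniper, Fernhollow, Cedarfen
Last habitat: Elkhorn with 73 animals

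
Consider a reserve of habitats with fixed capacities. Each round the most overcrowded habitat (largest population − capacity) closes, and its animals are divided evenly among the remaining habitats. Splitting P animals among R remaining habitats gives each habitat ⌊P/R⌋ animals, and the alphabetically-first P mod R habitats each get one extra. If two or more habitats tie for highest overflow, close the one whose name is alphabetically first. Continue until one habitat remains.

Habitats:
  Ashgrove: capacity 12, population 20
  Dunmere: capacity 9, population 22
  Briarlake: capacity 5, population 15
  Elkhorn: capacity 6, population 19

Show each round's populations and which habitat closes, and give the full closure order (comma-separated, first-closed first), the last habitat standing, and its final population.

Round 1: Ashgrove=20 Briarlake=15 Dunmere=22 Elkhorn=19 → close Dunmere (overflow 13)
  22÷3 = 7 each, +1 to first 1
Round 2: Ashgrove=28 Briarlake=22 Elkhorn=26 → close Elkhorn (overflow 20)
  26÷2 = 13 each, +1 to first 0
Round 3: Ashgrove=41 Briarlake=35 → close Briarlake (overflow 30)
  35÷1 = 35 each, +1 to first 0

Closure order: Dunmere, Elkhorn, Briarlake
Last habitat: Ashgrove with 76 animals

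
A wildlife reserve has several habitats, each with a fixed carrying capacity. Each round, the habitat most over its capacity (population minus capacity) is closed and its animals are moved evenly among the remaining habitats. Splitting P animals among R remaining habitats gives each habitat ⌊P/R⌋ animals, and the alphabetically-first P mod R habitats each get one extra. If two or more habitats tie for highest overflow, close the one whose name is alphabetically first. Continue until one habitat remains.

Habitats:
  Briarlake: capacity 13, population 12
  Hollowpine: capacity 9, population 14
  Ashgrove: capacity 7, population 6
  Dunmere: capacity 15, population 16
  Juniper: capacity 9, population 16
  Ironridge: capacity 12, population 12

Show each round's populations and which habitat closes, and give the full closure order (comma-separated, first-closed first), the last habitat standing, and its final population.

Round 1: Ashgrove=6 Briarlake=12 Dunmere=16 Hollowpine=14 Ironridge=12 Juniper=16 → close Juniper (overflow 7)
  16÷5 = 3 each, +1 to first 1
Round 2: Ashgrove=10 Briarlake=15 Dunmere=19 Hollowpine=17 Ironridge=15 → close Hollowpine (overflow 8)
  17÷4 = 4 each, +1 to first 1
Round 3: Ashgrove=15 Briarlake=19 Dunmere=23 Ironridge=19 → close Ashgrove (overflow 8)
  15÷3 = 5 each, +1 to first 0
Round 4: Briarlake=24 Dunmere=28 Ironridge=24 → close Dunmere (overflow 13)
  28÷2 = 14 each, +1 to first 0
Round 5: Briarlake=38 Ironridge=38 → close Ironridge (overflow 26)
  38÷1 = 38 each, +1 to first 0

Closure order: Juniper, Hollowpine, Ashgrove, Dunmere, Ironridge
Last habitat: Briarlake with 76 animals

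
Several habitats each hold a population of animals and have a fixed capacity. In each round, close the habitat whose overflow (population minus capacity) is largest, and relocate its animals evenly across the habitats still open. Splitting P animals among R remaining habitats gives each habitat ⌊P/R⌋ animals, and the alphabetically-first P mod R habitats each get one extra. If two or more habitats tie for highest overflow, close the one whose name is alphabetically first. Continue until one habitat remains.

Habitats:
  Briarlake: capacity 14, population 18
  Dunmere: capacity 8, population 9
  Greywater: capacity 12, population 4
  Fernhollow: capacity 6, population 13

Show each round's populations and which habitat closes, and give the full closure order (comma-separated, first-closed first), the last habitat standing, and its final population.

Round 1: Briarlake=18 Dunmere=9 Fernhollow=13 Greywater=4 → close Fernhollow (overflow 7)
  13÷3 = 4 each, +1 to first 1
Round 2: Briarlake=23 Dunmere=13 Greywater=8 → close Briarlake (overflow 9)
  23÷2 = 11 each, +1 to first 1
Round 3: Dunmere=25 Greywater=19 → close Dunmere (overflow 17)
  25÷1 = 25 each, +1 to first 0

Closure order: Fernhollow, Briarlake, Dunmere
Last habitat: Greywater with 44 animals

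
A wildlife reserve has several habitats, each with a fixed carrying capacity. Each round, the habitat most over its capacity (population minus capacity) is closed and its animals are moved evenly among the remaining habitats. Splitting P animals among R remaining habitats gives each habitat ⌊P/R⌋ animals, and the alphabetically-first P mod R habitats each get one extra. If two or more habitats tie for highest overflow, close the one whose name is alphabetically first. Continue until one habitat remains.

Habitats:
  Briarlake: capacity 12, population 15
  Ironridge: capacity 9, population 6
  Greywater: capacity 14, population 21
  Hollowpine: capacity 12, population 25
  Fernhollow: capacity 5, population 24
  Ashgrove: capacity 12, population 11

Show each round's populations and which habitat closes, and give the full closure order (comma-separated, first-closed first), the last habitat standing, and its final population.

Round 1: Ashgrove=11 Briarlake=15 Fernhollow=24 Greywater=21 Hollowpine=25 Ironridge=6 → close Fernhollow (overflow 19)
  24÷5 = 4 each, +1 to first 4
Round 2: Ashgrove=16 Briarlake=20 Greywater=26 Hollowpine=30 Ironridge=10 → close Hollowpine (overflow 18)
  30÷4 = 7 each, +1 to first 2
Round 3: Ashgrove=24 Briarlake=28 Greywater=33 Ironridge=17 → close Greywater (overflow 19)
  33÷3 = 11 each, +1 to first 0
Round 4: Ashgrove=35 Briarlake=39 Ironridge=28 → close Briarlake (overflow 27)
  39÷2 = 19 each, +1 to first 1
Round 5: Ashgrove=55 Ironridge=47 → close Ashgrove (overflow 43)
  55÷1 = 55 each, +1 to first 0

Closure order: Fernhollow, Hollowpine, Greywater, Briarlake, Ashgrove
Last habitat: Ironridge with 102 animals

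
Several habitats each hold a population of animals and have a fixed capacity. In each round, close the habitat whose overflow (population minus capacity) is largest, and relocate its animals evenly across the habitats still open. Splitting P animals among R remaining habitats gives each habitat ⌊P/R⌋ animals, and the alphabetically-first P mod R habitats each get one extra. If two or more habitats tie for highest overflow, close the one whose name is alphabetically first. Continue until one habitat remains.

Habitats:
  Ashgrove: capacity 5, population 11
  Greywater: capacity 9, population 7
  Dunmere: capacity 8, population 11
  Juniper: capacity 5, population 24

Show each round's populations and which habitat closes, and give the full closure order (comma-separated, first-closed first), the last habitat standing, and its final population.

Closure order: Juniper, Ashgrove, Dunmere
Last habitat: Greywater with 53 animals

Round 1: Ashgrove=11 Dunmere=11 Greywater=7 Juniper=24 → close Juniper (overflow 19)
  24÷3 = 8 each, +1 to first 0
Round 2: Ashgrove=19 Dunmere=19 Greywater=15 → close Ashgrove (overflow 14)
  19÷2 = 9 each, +1 to first 1
Round 3: Dunmere=29 Greywater=24 → close Dunmere (overflow 21)
  29÷1 = 29 each, +1 to first 0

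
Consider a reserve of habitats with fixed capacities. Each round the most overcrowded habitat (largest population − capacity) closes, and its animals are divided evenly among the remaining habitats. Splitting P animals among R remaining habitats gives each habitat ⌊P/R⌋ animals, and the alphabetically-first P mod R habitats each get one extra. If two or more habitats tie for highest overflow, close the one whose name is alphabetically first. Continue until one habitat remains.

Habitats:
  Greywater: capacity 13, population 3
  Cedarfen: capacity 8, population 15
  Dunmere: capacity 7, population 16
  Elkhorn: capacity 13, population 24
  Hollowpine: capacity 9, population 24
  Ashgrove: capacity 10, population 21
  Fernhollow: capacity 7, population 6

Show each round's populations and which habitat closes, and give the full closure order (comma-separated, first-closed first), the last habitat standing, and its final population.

Closure order: Hollowpine, Ashgrove, Elkhorn, Dunmere, Cedarfen, Fernhollow
Last habitat: Greywater with 109 animals

Round 1: Ashgrove=21 Cedarfen=15 Dunmere=16 Elkhorn=24 Fernhollow=6 Greywater=3 Hollowpine=24 → close Hollowpine (overflow 15)
  24÷6 = 4 each, +1 to first 0
Round 2: Ashgrove=25 Cedarfen=19 Dunmere=20 Elkhorn=28 Fernhollow=10 Greywater=7 → close Ashgrove (overflow 15)
  25÷5 = 5 each, +1 to first 0
Round 3: Cedarfen=24 Dunmere=25 Elkhorn=33 Fernhollow=15 Greywater=12 → close Elkhorn (overflow 20)
  33÷4 = 8 each, +1 to first 1
Round 4: Cedarfen=33 Dunmere=33 Fernhollow=23 Greywater=20 → close Dunmere (overflow 26)
  33÷3 = 11 each, +1 to first 0
Round 5: Cedarfen=44 Fernhollow=34 Greywater=31 → close Cedarfen (overflow 36)
  44÷2 = 22 each, +1 to first 0
Round 6: Fernhollow=56 Greywater=53 → close Fernhollow (overflow 49)
  56÷1 = 56 each, +1 to first 0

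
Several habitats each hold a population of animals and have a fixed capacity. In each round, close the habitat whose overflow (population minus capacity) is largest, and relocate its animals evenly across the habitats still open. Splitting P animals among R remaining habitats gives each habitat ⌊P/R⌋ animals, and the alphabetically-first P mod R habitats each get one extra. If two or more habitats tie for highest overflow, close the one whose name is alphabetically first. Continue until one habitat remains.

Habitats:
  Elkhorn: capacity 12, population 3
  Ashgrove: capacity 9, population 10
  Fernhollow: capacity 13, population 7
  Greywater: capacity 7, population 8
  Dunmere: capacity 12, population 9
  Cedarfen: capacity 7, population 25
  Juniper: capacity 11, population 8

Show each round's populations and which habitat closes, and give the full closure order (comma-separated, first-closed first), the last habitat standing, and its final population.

Round 1: Ashgrove=10 Cedarfen=25 Dunmere=9 Elkhorn=3 Fernhollow=7 Greywater=8 Juniper=8 → close Cedarfen (overflow 18)
  25÷6 = 4 each, +1 to first 1
Round 2: Ashgrove=15 Dunmere=13 Elkhorn=7 Fernhollow=11 Greywater=12 Juniper=12 → close Ashgrove (overflow 6)
  15÷5 = 3 each, +1 to first 0
Round 3: Dunmere=16 Elkhorn=10 Fernhollow=14 Greywater=15 Juniper=15 → close Greywater (overflow 8)
  15÷4 = 3 each, +1 to first 3
Round 4: Dunmere=20 Elkhorn=14 Fernhollow=18 Juniper=18 → close Dunmere (overflow 8)
  20÷3 = 6 each, +1 to first 2
Round 5: Elkhorn=21 Fernhollow=25 Juniper=24 → close Juniper (overflow 13)
  24÷2 = 12 each, +1 to first 0
Round 6: Elkhorn=33 Fernhollow=37 → close Fernhollow (overflow 24)
  37÷1 = 37 each, +1 to first 0

Closure order: Cedarfen, Ashgrove, Greywater, Dunmere, Juniper, Fernhollow
Last habitat: Elkhorn with 70 animals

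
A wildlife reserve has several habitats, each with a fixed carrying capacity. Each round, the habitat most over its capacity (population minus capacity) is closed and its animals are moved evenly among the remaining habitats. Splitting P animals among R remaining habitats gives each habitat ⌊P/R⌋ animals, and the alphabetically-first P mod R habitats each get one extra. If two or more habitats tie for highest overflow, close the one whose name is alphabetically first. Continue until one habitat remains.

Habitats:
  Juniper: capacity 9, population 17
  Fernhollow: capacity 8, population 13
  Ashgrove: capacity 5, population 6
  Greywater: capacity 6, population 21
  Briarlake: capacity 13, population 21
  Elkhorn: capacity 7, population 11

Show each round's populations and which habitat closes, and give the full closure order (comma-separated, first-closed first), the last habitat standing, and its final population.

Closure order: Greywater, Briarlake, Juniper, Fernhollow, Elkhorn
Last habitat: Ashgrove with 89 animals

Round 1: Ashgrove=6 Briarlake=21 Elkhorn=11 Fernhollow=13 Greywater=21 Juniper=17 → close Greywater (overflow 15)
  21÷5 = 4 each, +1 to first 1
Round 2: Ashgrove=11 Briarlake=25 Elkhorn=15 Fernhollow=17 Juniper=21 → close Briarlake (overflow 12)
  25÷4 = 6 each, +1 to first 1
Round 3: Ashgrove=18 Elkhorn=21 Fernhollow=23 Juniper=27 → close Juniper (overflow 18)
  27÷3 = 9 each, +1 to first 0
Round 4: Ashgrove=27 Elkhorn=30 Fernhollow=32 → close Fernhollow (overflow 24)
  32÷2 = 16 each, +1 to first 0
Round 5: Ashgrove=43 Elkhorn=46 → close Elkhorn (overflow 39)
  46÷1 = 46 each, +1 to first 0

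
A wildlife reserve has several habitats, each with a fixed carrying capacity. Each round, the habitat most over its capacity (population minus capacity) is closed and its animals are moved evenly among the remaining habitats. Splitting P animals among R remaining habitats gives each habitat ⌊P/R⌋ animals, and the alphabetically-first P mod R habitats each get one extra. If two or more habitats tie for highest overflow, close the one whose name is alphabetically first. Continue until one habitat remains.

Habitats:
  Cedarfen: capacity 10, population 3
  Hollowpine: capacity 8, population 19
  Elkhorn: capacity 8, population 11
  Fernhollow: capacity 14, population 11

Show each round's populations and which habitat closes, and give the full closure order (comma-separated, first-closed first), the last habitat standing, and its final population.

Closure order: Hollowpine, Elkhorn, Fernhollow
Last habitat: Cedarfen with 44 animals

Round 1: Cedarfen=3 Elkhorn=11 Fernhollow=11 Hollowpine=19 → close Hollowpine (overflow 11)
  19÷3 = 6 each, +1 to first 1
Round 2: Cedarfen=10 Elkhorn=17 Fernhollow=17 → close Elkhorn (overflow 9)
  17÷2 = 8 each, +1 to first 1
Round 3: Cedarfen=19 Fernhollow=25 → close Fernhollow (overflow 11)
  25÷1 = 25 each, +1 to first 0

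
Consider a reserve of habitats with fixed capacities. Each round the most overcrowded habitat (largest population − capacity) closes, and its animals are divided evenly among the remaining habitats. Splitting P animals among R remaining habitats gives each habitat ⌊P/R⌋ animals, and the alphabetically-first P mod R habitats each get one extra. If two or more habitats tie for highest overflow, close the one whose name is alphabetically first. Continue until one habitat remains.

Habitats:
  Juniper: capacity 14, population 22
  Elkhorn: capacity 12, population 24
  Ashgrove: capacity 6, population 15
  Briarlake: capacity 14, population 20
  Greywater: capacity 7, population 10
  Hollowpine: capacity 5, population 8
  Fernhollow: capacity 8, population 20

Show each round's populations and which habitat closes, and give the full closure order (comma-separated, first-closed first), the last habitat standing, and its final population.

Round 1: Ashgrove=15 Briarlake=20 Elkhorn=24 Fernhollow=20 Greywater=10 Hollowpine=8 Juniper=22 → close Elkhorn (overflow 12)
  24÷6 = 4 each, +1 to first 0
Round 2: Ashgrove=19 Briarlake=24 Fernhollow=24 Greywater=14 Hollowpine=12 Juniper=26 → close Fernhollow (overflow 16)
  24÷5 = 4 each, +1 to first 4
Round 3: Ashgrove=24 Briarlake=29 Greywater=19 Hollowpine=17 Juniper=30 → close Ashgrove (overflow 18)
  24÷4 = 6 each, +1 to first 0
Round 4: Briarlake=35 Greywater=25 Hollowpine=23 Juniper=36 → close Juniper (overflow 22)
  36÷3 = 12 each, +1 to first 0
Round 5: Briarlake=47 Greywater=37 Hollowpine=35 → close Briarlake (overflow 33)
  47÷2 = 23 each, +1 to first 1
Round 6: Greywater=61 Hollowpine=58 → close Greywater (overflow 54)
  61÷1 = 61 each, +1 to first 0

Closure order: Elkhorn, Fernhollow, Ashgrove, Juniper, Briarlake, Greywater
Last habitat: Hollowpine with 119 animals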